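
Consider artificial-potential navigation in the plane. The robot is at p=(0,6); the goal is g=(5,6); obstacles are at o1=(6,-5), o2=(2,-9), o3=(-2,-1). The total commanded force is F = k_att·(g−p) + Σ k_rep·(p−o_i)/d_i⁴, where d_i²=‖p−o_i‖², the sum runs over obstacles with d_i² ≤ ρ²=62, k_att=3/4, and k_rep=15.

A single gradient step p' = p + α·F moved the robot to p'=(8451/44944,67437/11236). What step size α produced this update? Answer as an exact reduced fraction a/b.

α = 1/20

F_att = 3/4·(g−p) = 3/4·(5,0) = (3.7500,0.0000)
o1: d²=157 > ρ²=62 → inactive
o2: d²=229 > ρ²=62 → inactive
o3: d²=53 ≤ ρ²=62; F_rep = 15·(2,7)/53² = (0.0107,0.0374)
F = F_att + ΣF_rep = (3.7607,0.0374)
Δp = p'−p = (0.1880,0.0019); α = Δx/Fx = (8451/44944) / (42255/11236) = 1/20
check: Δy/Fy = (21/11236) / (105/2809) = 1/20 ✓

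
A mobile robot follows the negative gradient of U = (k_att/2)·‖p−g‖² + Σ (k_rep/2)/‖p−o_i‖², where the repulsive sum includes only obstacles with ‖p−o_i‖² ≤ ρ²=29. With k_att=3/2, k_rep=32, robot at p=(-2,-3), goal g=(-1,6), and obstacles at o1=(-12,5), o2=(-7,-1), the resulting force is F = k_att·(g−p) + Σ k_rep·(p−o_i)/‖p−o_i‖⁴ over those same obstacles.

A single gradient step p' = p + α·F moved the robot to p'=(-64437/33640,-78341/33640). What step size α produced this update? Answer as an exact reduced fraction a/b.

α = 1/20

F_att = 3/2·(g−p) = 3/2·(1,9) = (1.5000,13.5000)
o1: d²=164 > ρ²=29 → inactive
o2: d²=29 ≤ ρ²=29; F_rep = 32·(5,-2)/29² = (0.1902,-0.0761)
F = F_att + ΣF_rep = (1.6902,13.4239)
Δp = p'−p = (0.0845,0.6712); α = Δx/Fx = (2843/33640) / (2843/1682) = 1/20
check: Δy/Fy = (22579/33640) / (22579/1682) = 1/20 ✓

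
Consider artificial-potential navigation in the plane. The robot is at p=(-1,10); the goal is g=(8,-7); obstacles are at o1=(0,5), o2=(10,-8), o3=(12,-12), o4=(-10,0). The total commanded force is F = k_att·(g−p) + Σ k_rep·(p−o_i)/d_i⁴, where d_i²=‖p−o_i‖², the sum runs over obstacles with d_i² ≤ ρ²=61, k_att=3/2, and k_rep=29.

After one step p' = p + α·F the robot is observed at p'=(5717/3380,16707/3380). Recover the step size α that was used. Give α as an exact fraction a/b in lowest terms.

α = 1/5

F_att = 3/2·(g−p) = 3/2·(9,-17) = (13.5000,-25.5000)
o1: d²=26 ≤ ρ²=61; F_rep = 29·(-1,5)/26² = (-0.0429,0.2145)
o2: d²=445 > ρ²=61 → inactive
o3: d²=653 > ρ²=61 → inactive
o4: d²=181 > ρ²=61 → inactive
F = F_att + ΣF_rep = (13.4571,-25.2855)
Δp = p'−p = (2.6914,-5.0571); α = Δx/Fx = (9097/3380) / (9097/676) = 1/5
check: Δy/Fy = (-17093/3380) / (-17093/676) = 1/5 ✓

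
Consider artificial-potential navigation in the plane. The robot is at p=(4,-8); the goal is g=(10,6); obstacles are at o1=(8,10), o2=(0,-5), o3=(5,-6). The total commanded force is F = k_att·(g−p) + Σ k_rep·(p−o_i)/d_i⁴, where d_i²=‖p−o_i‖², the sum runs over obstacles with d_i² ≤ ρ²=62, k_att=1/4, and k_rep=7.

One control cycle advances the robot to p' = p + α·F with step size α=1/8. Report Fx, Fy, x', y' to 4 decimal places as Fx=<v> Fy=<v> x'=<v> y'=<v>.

F_att = 1/4·(g−p) = 1/4·(6,14) = (1.5000,3.5000)
o1: d²=340 > ρ²=62 → inactive
o2: d²=25 ≤ ρ²=62; F_rep = 7·(4,-3)/25² = (0.0448,-0.0336)
o3: d²=5 ≤ ρ²=62; F_rep = 7·(-1,-2)/5² = (-0.2800,-0.5600)
F = F_att + ΣF_rep = (1.2648,2.9064)
p' = p + 1/8·F = (4.1581,-7.6367)

Fx=1.2648 Fy=2.9064 x'=4.1581 y'=-7.6367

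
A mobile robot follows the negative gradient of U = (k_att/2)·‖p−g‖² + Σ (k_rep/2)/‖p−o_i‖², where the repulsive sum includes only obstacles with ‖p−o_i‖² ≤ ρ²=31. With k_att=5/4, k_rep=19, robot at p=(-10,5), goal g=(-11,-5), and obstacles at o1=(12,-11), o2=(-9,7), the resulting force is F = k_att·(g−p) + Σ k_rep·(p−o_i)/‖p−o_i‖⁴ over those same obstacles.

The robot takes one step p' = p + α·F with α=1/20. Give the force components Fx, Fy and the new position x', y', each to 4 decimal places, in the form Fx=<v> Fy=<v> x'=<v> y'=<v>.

Fx=-2.0100 Fy=-14.0200 x'=-10.1005 y'=4.2990

F_att = 5/4·(g−p) = 5/4·(-1,-10) = (-1.2500,-12.5000)
o1: d²=740 > ρ²=31 → inactive
o2: d²=5 ≤ ρ²=31; F_rep = 19·(-1,-2)/5² = (-0.7600,-1.5200)
F = F_att + ΣF_rep = (-2.0100,-14.0200)
p' = p + 1/20·F = (-10.1005,4.2990)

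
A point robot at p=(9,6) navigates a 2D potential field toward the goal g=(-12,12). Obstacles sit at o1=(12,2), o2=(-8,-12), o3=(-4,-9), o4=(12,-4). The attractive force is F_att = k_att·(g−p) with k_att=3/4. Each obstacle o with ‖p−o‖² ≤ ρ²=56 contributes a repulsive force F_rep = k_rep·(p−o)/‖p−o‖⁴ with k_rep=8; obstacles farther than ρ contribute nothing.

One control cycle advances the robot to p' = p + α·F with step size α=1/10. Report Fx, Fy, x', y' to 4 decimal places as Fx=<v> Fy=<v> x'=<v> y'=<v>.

Fx=-15.7884 Fy=4.5512 x'=7.4212 y'=6.4551

F_att = 3/4·(g−p) = 3/4·(-21,6) = (-15.7500,4.5000)
o1: d²=25 ≤ ρ²=56; F_rep = 8·(-3,4)/25² = (-0.0384,0.0512)
o2: d²=613 > ρ²=56 → inactive
o3: d²=394 > ρ²=56 → inactive
o4: d²=109 > ρ²=56 → inactive
F = F_att + ΣF_rep = (-15.7884,4.5512)
p' = p + 1/10·F = (7.4212,6.4551)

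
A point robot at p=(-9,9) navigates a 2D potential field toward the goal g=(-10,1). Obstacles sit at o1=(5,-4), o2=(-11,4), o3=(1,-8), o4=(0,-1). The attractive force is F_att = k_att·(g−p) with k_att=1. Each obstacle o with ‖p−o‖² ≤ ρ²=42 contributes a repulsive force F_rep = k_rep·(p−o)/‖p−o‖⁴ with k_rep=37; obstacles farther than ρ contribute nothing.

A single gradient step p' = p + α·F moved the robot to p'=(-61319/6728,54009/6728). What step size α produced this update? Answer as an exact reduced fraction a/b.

F_att = 1·(g−p) = 1·(-1,-8) = (-1.0000,-8.0000)
o1: d²=365 > ρ²=42 → inactive
o2: d²=29 ≤ ρ²=42; F_rep = 37·(2,5)/29² = (0.0880,0.2200)
o3: d²=389 > ρ²=42 → inactive
o4: d²=181 > ρ²=42 → inactive
F = F_att + ΣF_rep = (-0.9120,-7.7800)
Δp = p'−p = (-0.1140,-0.9725); α = Δx/Fx = (-767/6728) / (-767/841) = 1/8
check: Δy/Fy = (-6543/6728) / (-6543/841) = 1/8 ✓

α = 1/8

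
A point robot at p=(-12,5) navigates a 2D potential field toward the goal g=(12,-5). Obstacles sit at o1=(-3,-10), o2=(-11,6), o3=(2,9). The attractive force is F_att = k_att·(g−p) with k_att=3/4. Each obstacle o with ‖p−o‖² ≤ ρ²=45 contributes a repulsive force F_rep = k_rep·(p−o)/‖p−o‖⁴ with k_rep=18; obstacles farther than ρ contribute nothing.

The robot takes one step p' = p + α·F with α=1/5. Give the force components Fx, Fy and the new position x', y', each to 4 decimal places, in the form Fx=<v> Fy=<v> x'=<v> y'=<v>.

F_att = 3/4·(g−p) = 3/4·(24,-10) = (18.0000,-7.5000)
o1: d²=306 > ρ²=45 → inactive
o2: d²=2 ≤ ρ²=45; F_rep = 18·(-1,-1)/2² = (-4.5000,-4.5000)
o3: d²=212 > ρ²=45 → inactive
F = F_att + ΣF_rep = (13.5000,-12.0000)
p' = p + 1/5·F = (-9.3000,2.6000)

Fx=13.5000 Fy=-12.0000 x'=-9.3000 y'=2.6000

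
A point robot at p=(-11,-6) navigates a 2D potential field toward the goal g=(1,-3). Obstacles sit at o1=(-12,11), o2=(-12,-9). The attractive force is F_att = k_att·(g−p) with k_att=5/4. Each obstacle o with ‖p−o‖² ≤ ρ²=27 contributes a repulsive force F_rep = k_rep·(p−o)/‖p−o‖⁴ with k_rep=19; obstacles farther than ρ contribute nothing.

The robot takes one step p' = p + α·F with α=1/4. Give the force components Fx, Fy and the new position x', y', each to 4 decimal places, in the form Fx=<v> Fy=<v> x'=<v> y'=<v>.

Fx=15.1900 Fy=4.3200 x'=-7.2025 y'=-4.9200

F_att = 5/4·(g−p) = 5/4·(12,3) = (15.0000,3.7500)
o1: d²=290 > ρ²=27 → inactive
o2: d²=10 ≤ ρ²=27; F_rep = 19·(1,3)/10² = (0.1900,0.5700)
F = F_att + ΣF_rep = (15.1900,4.3200)
p' = p + 1/4·F = (-7.2025,-4.9200)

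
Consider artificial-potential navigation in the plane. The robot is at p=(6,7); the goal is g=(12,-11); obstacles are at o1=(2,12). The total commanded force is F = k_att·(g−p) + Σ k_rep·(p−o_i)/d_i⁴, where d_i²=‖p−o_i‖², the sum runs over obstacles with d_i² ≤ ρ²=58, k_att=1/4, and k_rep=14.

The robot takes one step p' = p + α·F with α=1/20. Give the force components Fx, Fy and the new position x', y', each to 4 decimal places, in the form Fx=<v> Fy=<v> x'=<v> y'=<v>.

Fx=1.5333 Fy=-4.5416 x'=6.0767 y'=6.7729

F_att = 1/4·(g−p) = 1/4·(6,-18) = (1.5000,-4.5000)
o1: d²=41 ≤ ρ²=58; F_rep = 14·(4,-5)/41² = (0.0333,-0.0416)
F = F_att + ΣF_rep = (1.5333,-4.5416)
p' = p + 1/20·F = (6.0767,6.7729)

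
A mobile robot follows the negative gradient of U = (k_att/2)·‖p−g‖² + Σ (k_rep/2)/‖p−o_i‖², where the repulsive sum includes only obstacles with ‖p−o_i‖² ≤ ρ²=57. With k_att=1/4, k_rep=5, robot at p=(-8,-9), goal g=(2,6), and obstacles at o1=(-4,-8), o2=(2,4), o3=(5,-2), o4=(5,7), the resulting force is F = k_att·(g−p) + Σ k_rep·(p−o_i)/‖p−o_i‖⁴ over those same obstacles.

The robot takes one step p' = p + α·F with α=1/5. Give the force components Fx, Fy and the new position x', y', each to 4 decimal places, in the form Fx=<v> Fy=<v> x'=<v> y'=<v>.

Fx=2.4308 Fy=3.7327 x'=-7.5138 y'=-8.2535

F_att = 1/4·(g−p) = 1/4·(10,15) = (2.5000,3.7500)
o1: d²=17 ≤ ρ²=57; F_rep = 5·(-4,-1)/17² = (-0.0692,-0.0173)
o2: d²=269 > ρ²=57 → inactive
o3: d²=218 > ρ²=57 → inactive
o4: d²=425 > ρ²=57 → inactive
F = F_att + ΣF_rep = (2.4308,3.7327)
p' = p + 1/5·F = (-7.5138,-8.2535)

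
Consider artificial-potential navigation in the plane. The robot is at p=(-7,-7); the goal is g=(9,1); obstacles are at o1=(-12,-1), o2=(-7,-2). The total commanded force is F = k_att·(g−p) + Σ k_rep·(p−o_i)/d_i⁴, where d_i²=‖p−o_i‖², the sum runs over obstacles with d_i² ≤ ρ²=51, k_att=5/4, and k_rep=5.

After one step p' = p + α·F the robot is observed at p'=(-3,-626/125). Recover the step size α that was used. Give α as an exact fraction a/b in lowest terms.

α = 1/5

F_att = 5/4·(g−p) = 5/4·(16,8) = (20.0000,10.0000)
o1: d²=61 > ρ²=51 → inactive
o2: d²=25 ≤ ρ²=51; F_rep = 5·(0,-5)/25² = (0.0000,-0.0400)
F = F_att + ΣF_rep = (20.0000,9.9600)
Δp = p'−p = (4.0000,1.9920); α = Δx/Fx = (4) / (20) = 1/5
check: Δy/Fy = (249/125) / (249/25) = 1/5 ✓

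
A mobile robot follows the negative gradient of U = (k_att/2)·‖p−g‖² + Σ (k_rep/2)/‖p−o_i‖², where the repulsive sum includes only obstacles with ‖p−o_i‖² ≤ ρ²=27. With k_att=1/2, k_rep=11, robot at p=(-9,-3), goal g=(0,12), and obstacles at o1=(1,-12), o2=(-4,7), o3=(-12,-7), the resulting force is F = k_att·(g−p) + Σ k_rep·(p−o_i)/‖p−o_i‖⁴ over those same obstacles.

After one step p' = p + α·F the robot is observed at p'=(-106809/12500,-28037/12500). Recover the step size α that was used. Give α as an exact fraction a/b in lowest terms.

F_att = 1/2·(g−p) = 1/2·(9,15) = (4.5000,7.5000)
o1: d²=181 > ρ²=27 → inactive
o2: d²=125 > ρ²=27 → inactive
o3: d²=25 ≤ ρ²=27; F_rep = 11·(3,4)/25² = (0.0528,0.0704)
F = F_att + ΣF_rep = (4.5528,7.5704)
Δp = p'−p = (0.4553,0.7570); α = Δx/Fx = (5691/12500) / (5691/1250) = 1/10
check: Δy/Fy = (9463/12500) / (9463/1250) = 1/10 ✓

α = 1/10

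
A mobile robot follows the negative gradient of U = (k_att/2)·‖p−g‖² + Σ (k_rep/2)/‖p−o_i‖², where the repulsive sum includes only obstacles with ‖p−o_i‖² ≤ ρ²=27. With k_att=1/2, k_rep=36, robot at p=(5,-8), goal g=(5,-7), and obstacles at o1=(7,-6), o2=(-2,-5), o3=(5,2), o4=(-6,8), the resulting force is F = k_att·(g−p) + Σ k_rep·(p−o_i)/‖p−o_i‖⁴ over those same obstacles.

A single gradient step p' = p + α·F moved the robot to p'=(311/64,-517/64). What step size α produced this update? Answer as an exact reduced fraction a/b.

F_att = 1/2·(g−p) = 1/2·(0,1) = (0.0000,0.5000)
o1: d²=8 ≤ ρ²=27; F_rep = 36·(-2,-2)/8² = (-1.1250,-1.1250)
o2: d²=58 > ρ²=27 → inactive
o3: d²=100 > ρ²=27 → inactive
o4: d²=377 > ρ²=27 → inactive
F = F_att + ΣF_rep = (-1.1250,-0.6250)
Δp = p'−p = (-0.1406,-0.0781); α = Δx/Fx = (-9/64) / (-9/8) = 1/8
check: Δy/Fy = (-5/64) / (-5/8) = 1/8 ✓

α = 1/8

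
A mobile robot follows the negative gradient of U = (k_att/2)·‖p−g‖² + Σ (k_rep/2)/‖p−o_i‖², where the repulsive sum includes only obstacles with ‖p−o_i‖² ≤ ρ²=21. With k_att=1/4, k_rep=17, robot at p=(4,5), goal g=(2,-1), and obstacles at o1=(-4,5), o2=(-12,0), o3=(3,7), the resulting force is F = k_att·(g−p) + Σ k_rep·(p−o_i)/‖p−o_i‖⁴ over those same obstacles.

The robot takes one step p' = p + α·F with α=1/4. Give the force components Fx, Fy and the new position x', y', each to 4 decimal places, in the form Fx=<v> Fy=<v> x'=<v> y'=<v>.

Fx=0.1800 Fy=-2.8600 x'=4.0450 y'=4.2850

F_att = 1/4·(g−p) = 1/4·(-2,-6) = (-0.5000,-1.5000)
o1: d²=64 > ρ²=21 → inactive
o2: d²=281 > ρ²=21 → inactive
o3: d²=5 ≤ ρ²=21; F_rep = 17·(1,-2)/5² = (0.6800,-1.3600)
F = F_att + ΣF_rep = (0.1800,-2.8600)
p' = p + 1/4·F = (4.0450,4.2850)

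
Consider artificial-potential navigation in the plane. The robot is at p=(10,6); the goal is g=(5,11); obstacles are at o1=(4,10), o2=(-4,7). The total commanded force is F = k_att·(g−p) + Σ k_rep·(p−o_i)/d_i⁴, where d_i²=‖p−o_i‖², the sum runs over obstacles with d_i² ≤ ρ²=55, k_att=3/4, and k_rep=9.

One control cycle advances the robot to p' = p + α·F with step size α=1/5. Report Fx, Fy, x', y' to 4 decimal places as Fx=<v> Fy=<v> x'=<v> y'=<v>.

F_att = 3/4·(g−p) = 3/4·(-5,5) = (-3.7500,3.7500)
o1: d²=52 ≤ ρ²=55; F_rep = 9·(6,-4)/52² = (0.0200,-0.0133)
o2: d²=197 > ρ²=55 → inactive
F = F_att + ΣF_rep = (-3.7300,3.7367)
p' = p + 1/5·F = (9.2540,6.7473)

Fx=-3.7300 Fy=3.7367 x'=9.2540 y'=6.7473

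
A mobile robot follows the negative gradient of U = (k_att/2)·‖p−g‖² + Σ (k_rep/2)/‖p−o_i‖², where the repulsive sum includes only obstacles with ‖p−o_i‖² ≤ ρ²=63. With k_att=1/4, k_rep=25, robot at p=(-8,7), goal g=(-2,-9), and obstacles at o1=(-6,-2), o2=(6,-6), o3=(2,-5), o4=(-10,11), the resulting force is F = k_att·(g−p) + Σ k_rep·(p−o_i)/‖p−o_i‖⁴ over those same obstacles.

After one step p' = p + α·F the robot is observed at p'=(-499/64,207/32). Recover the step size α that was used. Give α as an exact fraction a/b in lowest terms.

F_att = 1/4·(g−p) = 1/4·(6,-16) = (1.5000,-4.0000)
o1: d²=85 > ρ²=63 → inactive
o2: d²=365 > ρ²=63 → inactive
o3: d²=244 > ρ²=63 → inactive
o4: d²=20 ≤ ρ²=63; F_rep = 25·(2,-4)/20² = (0.1250,-0.2500)
F = F_att + ΣF_rep = (1.6250,-4.2500)
Δp = p'−p = (0.2031,-0.5312); α = Δx/Fx = (13/64) / (13/8) = 1/8
check: Δy/Fy = (-17/32) / (-17/4) = 1/8 ✓

α = 1/8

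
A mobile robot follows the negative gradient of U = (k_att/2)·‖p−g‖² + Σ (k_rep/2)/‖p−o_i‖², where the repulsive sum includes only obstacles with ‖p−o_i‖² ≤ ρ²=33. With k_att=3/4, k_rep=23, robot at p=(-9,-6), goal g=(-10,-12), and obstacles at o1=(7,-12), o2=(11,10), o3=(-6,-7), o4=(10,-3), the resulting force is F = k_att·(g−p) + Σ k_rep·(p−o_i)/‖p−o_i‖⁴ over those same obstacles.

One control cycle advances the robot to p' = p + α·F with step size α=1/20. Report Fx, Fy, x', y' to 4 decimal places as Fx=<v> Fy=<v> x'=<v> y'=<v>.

F_att = 3/4·(g−p) = 3/4·(-1,-6) = (-0.7500,-4.5000)
o1: d²=292 > ρ²=33 → inactive
o2: d²=656 > ρ²=33 → inactive
o3: d²=10 ≤ ρ²=33; F_rep = 23·(-3,1)/10² = (-0.6900,0.2300)
o4: d²=370 > ρ²=33 → inactive
F = F_att + ΣF_rep = (-1.4400,-4.2700)
p' = p + 1/20·F = (-9.0720,-6.2135)

Fx=-1.4400 Fy=-4.2700 x'=-9.0720 y'=-6.2135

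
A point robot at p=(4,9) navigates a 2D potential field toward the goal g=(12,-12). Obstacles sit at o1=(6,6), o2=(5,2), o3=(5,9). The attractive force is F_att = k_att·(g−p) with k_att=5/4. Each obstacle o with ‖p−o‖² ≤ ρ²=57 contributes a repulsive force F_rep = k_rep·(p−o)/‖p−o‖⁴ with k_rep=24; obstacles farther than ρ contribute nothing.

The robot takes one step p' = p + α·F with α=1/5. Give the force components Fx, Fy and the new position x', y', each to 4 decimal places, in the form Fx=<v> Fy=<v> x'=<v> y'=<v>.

F_att = 5/4·(g−p) = 5/4·(8,-21) = (10.0000,-26.2500)
o1: d²=13 ≤ ρ²=57; F_rep = 24·(-2,3)/13² = (-0.2840,0.4260)
o2: d²=50 ≤ ρ²=57; F_rep = 24·(-1,7)/50² = (-0.0096,0.0672)
o3: d²=1 ≤ ρ²=57; F_rep = 24·(-1,0)/1² = (-24.0000,0.0000)
F = F_att + ΣF_rep = (-14.2936,-25.7568)
p' = p + 1/5·F = (1.1413,3.8486)

Fx=-14.2936 Fy=-25.7568 x'=1.1413 y'=3.8486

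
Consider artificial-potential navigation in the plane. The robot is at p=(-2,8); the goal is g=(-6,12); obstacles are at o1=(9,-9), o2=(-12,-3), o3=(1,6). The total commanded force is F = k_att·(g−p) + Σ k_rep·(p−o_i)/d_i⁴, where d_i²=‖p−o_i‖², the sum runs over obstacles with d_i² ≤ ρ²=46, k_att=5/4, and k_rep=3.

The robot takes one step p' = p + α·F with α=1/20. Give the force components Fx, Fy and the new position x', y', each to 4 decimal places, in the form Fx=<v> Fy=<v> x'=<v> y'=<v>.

F_att = 5/4·(g−p) = 5/4·(-4,4) = (-5.0000,5.0000)
o1: d²=410 > ρ²=46 → inactive
o2: d²=221 > ρ²=46 → inactive
o3: d²=13 ≤ ρ²=46; F_rep = 3·(-3,2)/13² = (-0.0533,0.0355)
F = F_att + ΣF_rep = (-5.0533,5.0355)
p' = p + 1/20·F = (-2.2527,8.2518)

Fx=-5.0533 Fy=5.0355 x'=-2.2527 y'=8.2518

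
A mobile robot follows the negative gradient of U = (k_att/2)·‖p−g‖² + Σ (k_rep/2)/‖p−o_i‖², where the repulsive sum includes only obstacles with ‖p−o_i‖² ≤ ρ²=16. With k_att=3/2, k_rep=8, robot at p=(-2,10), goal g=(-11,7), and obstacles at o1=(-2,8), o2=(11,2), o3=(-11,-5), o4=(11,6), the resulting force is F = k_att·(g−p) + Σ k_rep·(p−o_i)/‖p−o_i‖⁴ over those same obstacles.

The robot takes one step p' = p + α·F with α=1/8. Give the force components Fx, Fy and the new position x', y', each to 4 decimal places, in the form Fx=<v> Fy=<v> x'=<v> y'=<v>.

Fx=-13.5000 Fy=-3.5000 x'=-3.6875 y'=9.5625

F_att = 3/2·(g−p) = 3/2·(-9,-3) = (-13.5000,-4.5000)
o1: d²=4 ≤ ρ²=16; F_rep = 8·(0,2)/4² = (0.0000,1.0000)
o2: d²=233 > ρ²=16 → inactive
o3: d²=306 > ρ²=16 → inactive
o4: d²=185 > ρ²=16 → inactive
F = F_att + ΣF_rep = (-13.5000,-3.5000)
p' = p + 1/8·F = (-3.6875,9.5625)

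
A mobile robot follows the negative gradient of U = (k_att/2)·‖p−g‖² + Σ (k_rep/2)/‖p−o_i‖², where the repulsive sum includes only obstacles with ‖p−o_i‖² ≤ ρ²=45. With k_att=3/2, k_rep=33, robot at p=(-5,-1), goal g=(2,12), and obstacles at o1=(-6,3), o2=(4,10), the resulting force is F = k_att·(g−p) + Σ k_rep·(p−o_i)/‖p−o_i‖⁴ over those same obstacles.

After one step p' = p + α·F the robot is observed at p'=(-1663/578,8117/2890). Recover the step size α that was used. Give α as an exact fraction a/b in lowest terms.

α = 1/5

F_att = 3/2·(g−p) = 3/2·(7,13) = (10.5000,19.5000)
o1: d²=17 ≤ ρ²=45; F_rep = 33·(1,-4)/17² = (0.1142,-0.4567)
o2: d²=202 > ρ²=45 → inactive
F = F_att + ΣF_rep = (10.6142,19.0433)
Δp = p'−p = (2.1228,3.8087); α = Δx/Fx = (1227/578) / (6135/578) = 1/5
check: Δy/Fy = (11007/2890) / (11007/578) = 1/5 ✓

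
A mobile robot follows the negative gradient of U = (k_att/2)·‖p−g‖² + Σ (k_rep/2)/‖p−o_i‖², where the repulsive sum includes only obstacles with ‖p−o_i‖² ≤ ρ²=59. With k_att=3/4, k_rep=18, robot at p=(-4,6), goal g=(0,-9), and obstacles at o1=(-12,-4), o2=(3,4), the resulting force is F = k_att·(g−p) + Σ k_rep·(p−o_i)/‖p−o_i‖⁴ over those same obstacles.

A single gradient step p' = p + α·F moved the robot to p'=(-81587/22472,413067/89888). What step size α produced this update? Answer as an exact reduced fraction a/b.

F_att = 3/4·(g−p) = 3/4·(4,-15) = (3.0000,-11.2500)
o1: d²=164 > ρ²=59 → inactive
o2: d²=53 ≤ ρ²=59; F_rep = 18·(-7,2)/53² = (-0.0449,0.0128)
F = F_att + ΣF_rep = (2.9551,-11.2372)
Δp = p'−p = (0.3694,-1.4046); α = Δx/Fx = (8301/22472) / (8301/2809) = 1/8
check: Δy/Fy = (-126261/89888) / (-126261/11236) = 1/8 ✓

α = 1/8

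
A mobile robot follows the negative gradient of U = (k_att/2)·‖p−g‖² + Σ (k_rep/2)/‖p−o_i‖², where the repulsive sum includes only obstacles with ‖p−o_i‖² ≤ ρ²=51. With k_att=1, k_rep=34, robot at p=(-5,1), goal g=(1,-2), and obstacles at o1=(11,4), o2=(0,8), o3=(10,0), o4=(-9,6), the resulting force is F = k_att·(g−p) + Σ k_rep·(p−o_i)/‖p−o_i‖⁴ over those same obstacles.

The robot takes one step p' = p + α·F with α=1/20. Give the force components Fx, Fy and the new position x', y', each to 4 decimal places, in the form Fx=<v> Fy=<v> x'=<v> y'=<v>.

Fx=6.0809 Fy=-3.1011 x'=-4.6960 y'=0.8449

F_att = 1·(g−p) = 1·(6,-3) = (6.0000,-3.0000)
o1: d²=265 > ρ²=51 → inactive
o2: d²=74 > ρ²=51 → inactive
o3: d²=226 > ρ²=51 → inactive
o4: d²=41 ≤ ρ²=51; F_rep = 34·(4,-5)/41² = (0.0809,-0.1011)
F = F_att + ΣF_rep = (6.0809,-3.1011)
p' = p + 1/20·F = (-4.6960,0.8449)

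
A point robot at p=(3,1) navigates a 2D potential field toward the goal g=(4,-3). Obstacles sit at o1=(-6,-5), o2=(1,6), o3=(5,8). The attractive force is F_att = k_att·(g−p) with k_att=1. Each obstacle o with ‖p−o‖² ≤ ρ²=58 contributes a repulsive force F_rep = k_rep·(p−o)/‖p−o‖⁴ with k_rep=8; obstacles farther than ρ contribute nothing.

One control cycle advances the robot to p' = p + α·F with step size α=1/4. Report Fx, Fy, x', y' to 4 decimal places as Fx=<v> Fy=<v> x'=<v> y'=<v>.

F_att = 1·(g−p) = 1·(1,-4) = (1.0000,-4.0000)
o1: d²=117 > ρ²=58 → inactive
o2: d²=29 ≤ ρ²=58; F_rep = 8·(2,-5)/29² = (0.0190,-0.0476)
o3: d²=53 ≤ ρ²=58; F_rep = 8·(-2,-7)/53² = (-0.0057,-0.0199)
F = F_att + ΣF_rep = (1.0133,-4.0675)
p' = p + 1/4·F = (3.2533,-0.0169)

Fx=1.0133 Fy=-4.0675 x'=3.2533 y'=-0.0169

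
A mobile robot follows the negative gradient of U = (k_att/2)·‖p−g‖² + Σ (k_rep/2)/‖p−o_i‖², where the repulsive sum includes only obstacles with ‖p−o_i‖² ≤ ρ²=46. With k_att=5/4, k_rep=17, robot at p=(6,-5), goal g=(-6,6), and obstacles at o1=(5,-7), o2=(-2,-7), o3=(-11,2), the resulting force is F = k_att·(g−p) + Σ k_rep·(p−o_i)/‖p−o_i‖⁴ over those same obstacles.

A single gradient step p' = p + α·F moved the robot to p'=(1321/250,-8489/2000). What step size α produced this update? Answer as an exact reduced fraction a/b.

F_att = 5/4·(g−p) = 5/4·(-12,11) = (-15.0000,13.7500)
o1: d²=5 ≤ ρ²=46; F_rep = 17·(1,2)/5² = (0.6800,1.3600)
o2: d²=68 > ρ²=46 → inactive
o3: d²=338 > ρ²=46 → inactive
F = F_att + ΣF_rep = (-14.3200,15.1100)
Δp = p'−p = (-0.7160,0.7555); α = Δx/Fx = (-179/250) / (-358/25) = 1/20
check: Δy/Fy = (1511/2000) / (1511/100) = 1/20 ✓

α = 1/20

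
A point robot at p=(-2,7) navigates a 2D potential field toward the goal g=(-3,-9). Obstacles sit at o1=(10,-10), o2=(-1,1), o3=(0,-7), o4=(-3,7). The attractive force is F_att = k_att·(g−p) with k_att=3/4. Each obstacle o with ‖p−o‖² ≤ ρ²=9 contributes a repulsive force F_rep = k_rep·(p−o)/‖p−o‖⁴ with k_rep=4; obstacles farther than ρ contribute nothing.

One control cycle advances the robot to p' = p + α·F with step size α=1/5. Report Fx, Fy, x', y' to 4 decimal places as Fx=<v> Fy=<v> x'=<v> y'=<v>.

F_att = 3/4·(g−p) = 3/4·(-1,-16) = (-0.7500,-12.0000)
o1: d²=433 > ρ²=9 → inactive
o2: d²=37 > ρ²=9 → inactive
o3: d²=200 > ρ²=9 → inactive
o4: d²=1 ≤ ρ²=9; F_rep = 4·(1,0)/1² = (4.0000,0.0000)
F = F_att + ΣF_rep = (3.2500,-12.0000)
p' = p + 1/5·F = (-1.3500,4.6000)

Fx=3.2500 Fy=-12.0000 x'=-1.3500 y'=4.6000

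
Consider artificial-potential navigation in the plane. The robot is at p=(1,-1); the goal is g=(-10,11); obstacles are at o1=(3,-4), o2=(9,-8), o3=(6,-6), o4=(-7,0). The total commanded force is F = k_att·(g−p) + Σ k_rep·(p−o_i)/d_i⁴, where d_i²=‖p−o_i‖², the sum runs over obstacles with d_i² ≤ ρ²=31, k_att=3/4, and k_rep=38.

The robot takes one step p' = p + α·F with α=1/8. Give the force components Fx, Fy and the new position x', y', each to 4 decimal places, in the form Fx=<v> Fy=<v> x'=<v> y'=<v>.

Fx=-8.6997 Fy=9.6746 x'=-0.0875 y'=0.2093

F_att = 3/4·(g−p) = 3/4·(-11,12) = (-8.2500,9.0000)
o1: d²=13 ≤ ρ²=31; F_rep = 38·(-2,3)/13² = (-0.4497,0.6746)
o2: d²=113 > ρ²=31 → inactive
o3: d²=50 > ρ²=31 → inactive
o4: d²=65 > ρ²=31 → inactive
F = F_att + ΣF_rep = (-8.6997,9.6746)
p' = p + 1/8·F = (-0.0875,0.2093)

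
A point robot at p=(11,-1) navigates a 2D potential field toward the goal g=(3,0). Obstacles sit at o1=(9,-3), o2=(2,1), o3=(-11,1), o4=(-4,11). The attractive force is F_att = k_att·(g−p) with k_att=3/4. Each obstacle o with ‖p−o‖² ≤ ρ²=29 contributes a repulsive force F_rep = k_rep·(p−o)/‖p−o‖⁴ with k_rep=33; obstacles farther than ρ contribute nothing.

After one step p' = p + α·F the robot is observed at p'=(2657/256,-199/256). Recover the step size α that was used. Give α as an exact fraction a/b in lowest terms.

α = 1/8

F_att = 3/4·(g−p) = 3/4·(-8,1) = (-6.0000,0.7500)
o1: d²=8 ≤ ρ²=29; F_rep = 33·(2,2)/8² = (1.0312,1.0312)
o2: d²=85 > ρ²=29 → inactive
o3: d²=488 > ρ²=29 → inactive
o4: d²=369 > ρ²=29 → inactive
F = F_att + ΣF_rep = (-4.9688,1.7812)
Δp = p'−p = (-0.6211,0.2227); α = Δx/Fx = (-159/256) / (-159/32) = 1/8
check: Δy/Fy = (57/256) / (57/32) = 1/8 ✓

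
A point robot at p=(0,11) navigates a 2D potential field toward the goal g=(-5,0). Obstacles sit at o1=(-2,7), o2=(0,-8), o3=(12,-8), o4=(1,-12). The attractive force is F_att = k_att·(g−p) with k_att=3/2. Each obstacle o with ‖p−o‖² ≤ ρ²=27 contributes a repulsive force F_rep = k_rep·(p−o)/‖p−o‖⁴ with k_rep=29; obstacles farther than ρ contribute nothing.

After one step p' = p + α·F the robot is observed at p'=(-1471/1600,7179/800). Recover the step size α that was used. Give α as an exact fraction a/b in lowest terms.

F_att = 3/2·(g−p) = 3/2·(-5,-11) = (-7.5000,-16.5000)
o1: d²=20 ≤ ρ²=27; F_rep = 29·(2,4)/20² = (0.1450,0.2900)
o2: d²=361 > ρ²=27 → inactive
o3: d²=505 > ρ²=27 → inactive
o4: d²=530 > ρ²=27 → inactive
F = F_att + ΣF_rep = (-7.3550,-16.2100)
Δp = p'−p = (-0.9194,-2.0263); α = Δx/Fx = (-1471/1600) / (-1471/200) = 1/8
check: Δy/Fy = (-1621/800) / (-1621/100) = 1/8 ✓

α = 1/8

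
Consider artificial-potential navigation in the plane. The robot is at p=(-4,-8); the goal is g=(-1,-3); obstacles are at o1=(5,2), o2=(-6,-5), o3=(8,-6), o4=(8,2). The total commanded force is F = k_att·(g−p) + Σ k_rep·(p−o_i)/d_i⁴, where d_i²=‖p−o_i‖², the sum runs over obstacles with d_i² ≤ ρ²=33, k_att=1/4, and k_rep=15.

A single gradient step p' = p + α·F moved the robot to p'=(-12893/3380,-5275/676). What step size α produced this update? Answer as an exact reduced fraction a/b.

F_att = 1/4·(g−p) = 1/4·(3,5) = (0.7500,1.2500)
o1: d²=181 > ρ²=33 → inactive
o2: d²=13 ≤ ρ²=33; F_rep = 15·(2,-3)/13² = (0.1775,-0.2663)
o3: d²=148 > ρ²=33 → inactive
o4: d²=244 > ρ²=33 → inactive
F = F_att + ΣF_rep = (0.9275,0.9837)
Δp = p'−p = (0.1855,0.1967); α = Δx/Fx = (627/3380) / (627/676) = 1/5
check: Δy/Fy = (133/676) / (665/676) = 1/5 ✓

α = 1/5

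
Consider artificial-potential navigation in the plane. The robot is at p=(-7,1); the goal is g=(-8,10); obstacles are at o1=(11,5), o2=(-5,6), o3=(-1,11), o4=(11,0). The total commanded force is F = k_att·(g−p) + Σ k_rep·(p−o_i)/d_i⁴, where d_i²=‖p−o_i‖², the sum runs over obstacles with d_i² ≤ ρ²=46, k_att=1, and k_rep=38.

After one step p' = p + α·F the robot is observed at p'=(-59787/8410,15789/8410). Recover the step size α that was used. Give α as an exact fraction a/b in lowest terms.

α = 1/10

F_att = 1·(g−p) = 1·(-1,9) = (-1.0000,9.0000)
o1: d²=340 > ρ²=46 → inactive
o2: d²=29 ≤ ρ²=46; F_rep = 38·(-2,-5)/29² = (-0.0904,-0.2259)
o3: d²=136 > ρ²=46 → inactive
o4: d²=325 > ρ²=46 → inactive
F = F_att + ΣF_rep = (-1.0904,8.7741)
Δp = p'−p = (-0.1090,0.8774); α = Δx/Fx = (-917/8410) / (-917/841) = 1/10
check: Δy/Fy = (7379/8410) / (7379/841) = 1/10 ✓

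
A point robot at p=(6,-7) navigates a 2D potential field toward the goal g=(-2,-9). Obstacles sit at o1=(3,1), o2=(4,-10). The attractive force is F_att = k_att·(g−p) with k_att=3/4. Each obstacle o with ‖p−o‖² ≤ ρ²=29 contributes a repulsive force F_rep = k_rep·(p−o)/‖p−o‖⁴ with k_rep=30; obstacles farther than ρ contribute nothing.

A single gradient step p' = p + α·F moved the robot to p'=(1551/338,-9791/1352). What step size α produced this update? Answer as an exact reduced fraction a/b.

F_att = 3/4·(g−p) = 3/4·(-8,-2) = (-6.0000,-1.5000)
o1: d²=73 > ρ²=29 → inactive
o2: d²=13 ≤ ρ²=29; F_rep = 30·(2,3)/13² = (0.3550,0.5325)
F = F_att + ΣF_rep = (-5.6450,-0.9675)
Δp = p'−p = (-1.4112,-0.2419); α = Δx/Fx = (-477/338) / (-954/169) = 1/4
check: Δy/Fy = (-327/1352) / (-327/338) = 1/4 ✓

α = 1/4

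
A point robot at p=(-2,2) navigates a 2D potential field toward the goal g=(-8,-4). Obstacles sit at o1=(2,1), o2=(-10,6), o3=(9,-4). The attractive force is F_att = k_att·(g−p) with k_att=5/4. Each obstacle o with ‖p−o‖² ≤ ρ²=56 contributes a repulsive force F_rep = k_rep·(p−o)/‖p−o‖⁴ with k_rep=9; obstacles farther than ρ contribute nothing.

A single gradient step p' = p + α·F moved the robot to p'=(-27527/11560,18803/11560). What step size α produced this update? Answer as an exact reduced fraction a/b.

F_att = 5/4·(g−p) = 5/4·(-6,-6) = (-7.5000,-7.5000)
o1: d²=17 ≤ ρ²=56; F_rep = 9·(-4,1)/17² = (-0.1246,0.0311)
o2: d²=80 > ρ²=56 → inactive
o3: d²=157 > ρ²=56 → inactive
F = F_att + ΣF_rep = (-7.6246,-7.4689)
Δp = p'−p = (-0.3812,-0.3734); α = Δx/Fx = (-4407/11560) / (-4407/578) = 1/20
check: Δy/Fy = (-4317/11560) / (-4317/578) = 1/20 ✓

α = 1/20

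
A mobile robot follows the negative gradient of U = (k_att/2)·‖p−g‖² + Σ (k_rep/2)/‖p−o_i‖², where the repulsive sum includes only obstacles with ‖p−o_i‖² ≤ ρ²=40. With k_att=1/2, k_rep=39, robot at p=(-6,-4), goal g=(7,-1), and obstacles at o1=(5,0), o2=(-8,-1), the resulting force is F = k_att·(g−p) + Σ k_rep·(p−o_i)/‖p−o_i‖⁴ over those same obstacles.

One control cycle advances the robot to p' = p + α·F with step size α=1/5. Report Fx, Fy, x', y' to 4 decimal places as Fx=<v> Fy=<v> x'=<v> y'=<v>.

Fx=6.9615 Fy=0.8077 x'=-4.6077 y'=-3.8385

F_att = 1/2·(g−p) = 1/2·(13,3) = (6.5000,1.5000)
o1: d²=137 > ρ²=40 → inactive
o2: d²=13 ≤ ρ²=40; F_rep = 39·(2,-3)/13² = (0.4615,-0.6923)
F = F_att + ΣF_rep = (6.9615,0.8077)
p' = p + 1/5·F = (-4.6077,-3.8385)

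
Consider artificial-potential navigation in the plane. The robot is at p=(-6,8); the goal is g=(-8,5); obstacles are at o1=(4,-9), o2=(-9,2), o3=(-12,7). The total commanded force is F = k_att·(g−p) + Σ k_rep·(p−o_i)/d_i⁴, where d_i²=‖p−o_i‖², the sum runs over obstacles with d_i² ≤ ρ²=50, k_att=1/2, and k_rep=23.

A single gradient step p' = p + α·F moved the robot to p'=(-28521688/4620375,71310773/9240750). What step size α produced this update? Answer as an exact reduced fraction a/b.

F_att = 1/2·(g−p) = 1/2·(-2,-3) = (-1.0000,-1.5000)
o1: d²=389 > ρ²=50 → inactive
o2: d²=45 ≤ ρ²=50; F_rep = 23·(3,6)/45² = (0.0341,0.0681)
o3: d²=37 ≤ ρ²=50; F_rep = 23·(6,1)/37² = (0.1008,0.0168)
F = F_att + ΣF_rep = (-0.8651,-1.4151)
Δp = p'−p = (-0.1730,-0.2830); α = Δx/Fx = (-799438/4620375) / (-799438/924075) = 1/5
check: Δy/Fy = (-2615227/9240750) / (-2615227/1848150) = 1/5 ✓

α = 1/5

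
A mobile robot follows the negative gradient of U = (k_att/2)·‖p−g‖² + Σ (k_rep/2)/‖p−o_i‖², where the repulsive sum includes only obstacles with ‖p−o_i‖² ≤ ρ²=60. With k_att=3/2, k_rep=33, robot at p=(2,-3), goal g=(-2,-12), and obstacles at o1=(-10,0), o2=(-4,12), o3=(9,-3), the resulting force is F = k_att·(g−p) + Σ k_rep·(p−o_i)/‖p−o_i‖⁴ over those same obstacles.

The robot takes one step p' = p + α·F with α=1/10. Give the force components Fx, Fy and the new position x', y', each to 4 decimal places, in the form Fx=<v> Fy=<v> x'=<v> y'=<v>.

Fx=-6.0962 Fy=-13.5000 x'=1.3904 y'=-4.3500

F_att = 3/2·(g−p) = 3/2·(-4,-9) = (-6.0000,-13.5000)
o1: d²=153 > ρ²=60 → inactive
o2: d²=261 > ρ²=60 → inactive
o3: d²=49 ≤ ρ²=60; F_rep = 33·(-7,0)/49² = (-0.0962,0.0000)
F = F_att + ΣF_rep = (-6.0962,-13.5000)
p' = p + 1/10·F = (1.3904,-4.3500)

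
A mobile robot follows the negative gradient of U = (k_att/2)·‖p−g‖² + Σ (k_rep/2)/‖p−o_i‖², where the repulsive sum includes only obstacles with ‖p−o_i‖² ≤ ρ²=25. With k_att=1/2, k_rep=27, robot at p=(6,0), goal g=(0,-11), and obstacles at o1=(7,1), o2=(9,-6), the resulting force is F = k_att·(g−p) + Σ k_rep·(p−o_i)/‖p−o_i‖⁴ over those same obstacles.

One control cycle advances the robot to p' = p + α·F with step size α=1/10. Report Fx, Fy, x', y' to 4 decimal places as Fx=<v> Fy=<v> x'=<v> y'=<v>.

F_att = 1/2·(g−p) = 1/2·(-6,-11) = (-3.0000,-5.5000)
o1: d²=2 ≤ ρ²=25; F_rep = 27·(-1,-1)/2² = (-6.7500,-6.7500)
o2: d²=45 > ρ²=25 → inactive
F = F_att + ΣF_rep = (-9.7500,-12.2500)
p' = p + 1/10·F = (5.0250,-1.2250)

Fx=-9.7500 Fy=-12.2500 x'=5.0250 y'=-1.2250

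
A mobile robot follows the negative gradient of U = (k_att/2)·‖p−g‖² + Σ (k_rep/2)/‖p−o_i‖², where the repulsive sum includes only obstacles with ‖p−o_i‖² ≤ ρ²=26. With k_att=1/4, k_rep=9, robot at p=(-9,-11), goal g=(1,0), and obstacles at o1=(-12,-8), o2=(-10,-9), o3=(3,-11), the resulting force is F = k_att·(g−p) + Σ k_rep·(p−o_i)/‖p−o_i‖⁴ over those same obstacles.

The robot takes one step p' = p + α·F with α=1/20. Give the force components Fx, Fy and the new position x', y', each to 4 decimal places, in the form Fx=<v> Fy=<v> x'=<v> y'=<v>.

Fx=2.9433 Fy=1.9467 x'=-8.8528 y'=-10.9027

F_att = 1/4·(g−p) = 1/4·(10,11) = (2.5000,2.7500)
o1: d²=18 ≤ ρ²=26; F_rep = 9·(3,-3)/18² = (0.0833,-0.0833)
o2: d²=5 ≤ ρ²=26; F_rep = 9·(1,-2)/5² = (0.3600,-0.7200)
o3: d²=144 > ρ²=26 → inactive
F = F_att + ΣF_rep = (2.9433,1.9467)
p' = p + 1/20·F = (-8.8528,-10.9027)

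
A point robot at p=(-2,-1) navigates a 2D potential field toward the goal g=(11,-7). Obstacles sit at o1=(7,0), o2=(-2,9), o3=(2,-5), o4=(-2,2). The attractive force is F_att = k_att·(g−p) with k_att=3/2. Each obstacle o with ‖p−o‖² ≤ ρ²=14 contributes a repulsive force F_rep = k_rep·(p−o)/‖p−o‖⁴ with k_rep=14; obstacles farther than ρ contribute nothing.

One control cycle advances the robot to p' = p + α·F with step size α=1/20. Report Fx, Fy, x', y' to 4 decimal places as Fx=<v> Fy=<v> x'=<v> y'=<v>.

Fx=19.5000 Fy=-9.5185 x'=-1.0250 y'=-1.4759

F_att = 3/2·(g−p) = 3/2·(13,-6) = (19.5000,-9.0000)
o1: d²=82 > ρ²=14 → inactive
o2: d²=100 > ρ²=14 → inactive
o3: d²=32 > ρ²=14 → inactive
o4: d²=9 ≤ ρ²=14; F_rep = 14·(0,-3)/9² = (0.0000,-0.5185)
F = F_att + ΣF_rep = (19.5000,-9.5185)
p' = p + 1/20·F = (-1.0250,-1.4759)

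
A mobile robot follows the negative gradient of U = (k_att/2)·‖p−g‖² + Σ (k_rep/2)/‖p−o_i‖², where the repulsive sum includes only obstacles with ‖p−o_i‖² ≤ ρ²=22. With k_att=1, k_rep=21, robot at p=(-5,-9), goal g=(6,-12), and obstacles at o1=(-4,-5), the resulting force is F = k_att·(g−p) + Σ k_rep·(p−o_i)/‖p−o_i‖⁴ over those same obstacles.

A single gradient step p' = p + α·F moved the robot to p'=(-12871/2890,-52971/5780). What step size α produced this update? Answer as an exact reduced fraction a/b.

α = 1/20

F_att = 1·(g−p) = 1·(11,-3) = (11.0000,-3.0000)
o1: d²=17 ≤ ρ²=22; F_rep = 21·(-1,-4)/17² = (-0.0727,-0.2907)
F = F_att + ΣF_rep = (10.9273,-3.2907)
Δp = p'−p = (0.5464,-0.1645); α = Δx/Fx = (1579/2890) / (3158/289) = 1/20
check: Δy/Fy = (-951/5780) / (-951/289) = 1/20 ✓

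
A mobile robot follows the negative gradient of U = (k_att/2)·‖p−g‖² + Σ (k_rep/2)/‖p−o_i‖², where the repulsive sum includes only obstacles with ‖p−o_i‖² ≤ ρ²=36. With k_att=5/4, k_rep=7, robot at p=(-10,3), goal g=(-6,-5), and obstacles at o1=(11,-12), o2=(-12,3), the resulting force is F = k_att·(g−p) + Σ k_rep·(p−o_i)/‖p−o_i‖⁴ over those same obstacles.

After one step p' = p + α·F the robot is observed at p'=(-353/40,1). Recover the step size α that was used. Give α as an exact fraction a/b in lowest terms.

α = 1/5

F_att = 5/4·(g−p) = 5/4·(4,-8) = (5.0000,-10.0000)
o1: d²=666 > ρ²=36 → inactive
o2: d²=4 ≤ ρ²=36; F_rep = 7·(2,0)/4² = (0.8750,0.0000)
F = F_att + ΣF_rep = (5.8750,-10.0000)
Δp = p'−p = (1.1750,-2.0000); α = Δx/Fx = (47/40) / (47/8) = 1/5
check: Δy/Fy = (-2) / (-10) = 1/5 ✓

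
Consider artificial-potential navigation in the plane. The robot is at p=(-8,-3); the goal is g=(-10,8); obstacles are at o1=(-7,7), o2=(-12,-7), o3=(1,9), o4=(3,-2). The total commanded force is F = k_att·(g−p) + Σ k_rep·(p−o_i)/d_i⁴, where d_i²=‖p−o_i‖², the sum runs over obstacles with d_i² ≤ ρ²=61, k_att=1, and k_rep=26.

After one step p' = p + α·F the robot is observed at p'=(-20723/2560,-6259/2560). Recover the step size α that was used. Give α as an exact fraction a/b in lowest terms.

α = 1/20

F_att = 1·(g−p) = 1·(-2,11) = (-2.0000,11.0000)
o1: d²=101 > ρ²=61 → inactive
o2: d²=32 ≤ ρ²=61; F_rep = 26·(4,4)/32² = (0.1016,0.1016)
o3: d²=225 > ρ²=61 → inactive
o4: d²=122 > ρ²=61 → inactive
F = F_att + ΣF_rep = (-1.8984,11.1016)
Δp = p'−p = (-0.0949,0.5551); α = Δx/Fx = (-243/2560) / (-243/128) = 1/20
check: Δy/Fy = (1421/2560) / (1421/128) = 1/20 ✓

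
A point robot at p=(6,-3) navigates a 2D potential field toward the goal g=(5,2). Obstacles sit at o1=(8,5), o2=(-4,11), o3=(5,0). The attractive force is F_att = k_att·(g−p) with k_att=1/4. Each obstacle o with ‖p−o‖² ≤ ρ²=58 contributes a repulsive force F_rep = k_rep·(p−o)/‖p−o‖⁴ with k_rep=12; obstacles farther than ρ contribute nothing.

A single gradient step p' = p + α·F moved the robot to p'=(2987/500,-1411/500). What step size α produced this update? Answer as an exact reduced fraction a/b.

F_att = 1/4·(g−p) = 1/4·(-1,5) = (-0.2500,1.2500)
o1: d²=68 > ρ²=58 → inactive
o2: d²=296 > ρ²=58 → inactive
o3: d²=10 ≤ ρ²=58; F_rep = 12·(1,-3)/10² = (0.1200,-0.3600)
F = F_att + ΣF_rep = (-0.1300,0.8900)
Δp = p'−p = (-0.0260,0.1780); α = Δx/Fx = (-13/500) / (-13/100) = 1/5
check: Δy/Fy = (89/500) / (89/100) = 1/5 ✓

α = 1/5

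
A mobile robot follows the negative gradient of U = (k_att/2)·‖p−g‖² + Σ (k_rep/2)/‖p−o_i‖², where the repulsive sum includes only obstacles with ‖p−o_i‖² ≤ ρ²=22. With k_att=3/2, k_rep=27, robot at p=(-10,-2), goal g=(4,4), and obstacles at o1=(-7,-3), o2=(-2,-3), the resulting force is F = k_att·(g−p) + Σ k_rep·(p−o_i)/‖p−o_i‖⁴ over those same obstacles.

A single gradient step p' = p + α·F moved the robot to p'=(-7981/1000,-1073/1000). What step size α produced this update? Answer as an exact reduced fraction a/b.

α = 1/10

F_att = 3/2·(g−p) = 3/2·(14,6) = (21.0000,9.0000)
o1: d²=10 ≤ ρ²=22; F_rep = 27·(-3,1)/10² = (-0.8100,0.2700)
o2: d²=65 > ρ²=22 → inactive
F = F_att + ΣF_rep = (20.1900,9.2700)
Δp = p'−p = (2.0190,0.9270); α = Δx/Fx = (2019/1000) / (2019/100) = 1/10
check: Δy/Fy = (927/1000) / (927/100) = 1/10 ✓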